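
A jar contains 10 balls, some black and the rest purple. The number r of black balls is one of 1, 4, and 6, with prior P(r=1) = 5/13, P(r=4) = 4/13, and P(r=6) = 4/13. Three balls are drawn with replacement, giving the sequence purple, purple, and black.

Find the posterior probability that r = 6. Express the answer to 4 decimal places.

Compute the likelihood of the observed sequence for each case: P(data | r = 1) = (9/10)(9/10)(1/10) = 0.081; P(data | r = 4) = (6/10)(6/10)(4/10) = 0.144; P(data | r = 6) = (4/10)(4/10)(6/10) = 0.096.
Weighting by the prior gives 5/13 · 0.081 = 0.031154, 4/13 · 0.144 = 0.044308, 4/13 · 0.096 = 0.029538; summing to 0.105.
Therefore the posterior P(r = 6 | data) = (0.029538) / (0.105) = 0.28132.

0.2813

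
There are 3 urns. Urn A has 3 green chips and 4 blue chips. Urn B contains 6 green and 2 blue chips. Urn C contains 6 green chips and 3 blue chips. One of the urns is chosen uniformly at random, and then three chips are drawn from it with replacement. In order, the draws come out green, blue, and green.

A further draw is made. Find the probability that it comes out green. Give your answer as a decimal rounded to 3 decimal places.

0.633

Compute the likelihood of the observed sequence for each case: P(data | urn A) = (3/7)(4/7)(3/7) = 0.10496; P(data | urn B) = (6/8)(2/8)(6/8) = 0.14062; P(data | urn C) = (6/9)(3/9)(6/9) = 0.14815.
The prior-weighted likelihoods are 1/3 · 0.10496 = 0.034985, 1/3 · 0.14062 = 0.046875, 1/3 · 0.14815 = 0.049383; these sum to 0.13124.
Dividing through by the total gives posterior P(urn A | data) = 0.26657, P(urn B | data) = 0.35716, P(urn C | data) = 0.37627.
Averaging over the posterior, P(green next | data) = (3/7)(0.26657) + (3/4)(0.35716) + (2/3)(0.37627) = 0.63296.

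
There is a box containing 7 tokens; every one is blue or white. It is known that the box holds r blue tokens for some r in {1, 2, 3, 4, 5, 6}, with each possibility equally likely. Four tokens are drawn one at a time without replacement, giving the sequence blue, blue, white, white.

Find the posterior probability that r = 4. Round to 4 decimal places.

For each hypothesis, P(data | H) works out to: P(data | r = 1) = (1/7)(0/6) = 0; P(data | r = 2) = (2/7)(1/6)(5/5)(4/4) = 1/21; P(data | r = 3) = (3/7)(2/6)(4/5)(3/4) = 3/35; P(data | r = 4) = (4/7)(3/6)(3/5)(2/4) = 3/35; P(data | r = 5) = (5/7)(4/6)(2/5)(1/4) = 1/21; P(data | r = 6) = (6/7)(5/6)(1/5)(0/4) = 0.
Multiplying each by its prior: 1/6 · 0 = 0, 1/6 · 1/21 = 1/126, 1/6 · 3/35 = 1/70, 1/6 · 3/35 = 1/70, 1/6 · 1/21 = 1/126, 1/6 · 0 = 0; with total 2/45.
Hence P(r = 4 | data) = (1/70) / (2/45) = 9/28.

0.3214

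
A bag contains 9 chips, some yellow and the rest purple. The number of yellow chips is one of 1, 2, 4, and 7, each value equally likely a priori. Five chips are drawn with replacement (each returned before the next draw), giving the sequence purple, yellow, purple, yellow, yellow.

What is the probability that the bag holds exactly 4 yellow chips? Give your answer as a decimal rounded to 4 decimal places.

For each hypothesis, P(data | H) works out to: P(data | r = 1) = (8/9)(1/9)(8/9)(1/9)(1/9) = 0.0010838; P(data | r = 2) = (7/9)(2/9)(7/9)(2/9)(2/9) = 0.0066386; P(data | r = 4) = (5/9)(4/9)(5/9)(4/9)(4/9) = 0.027096; P(data | r = 7) = (2/9)(7/9)(2/9)(7/9)(7/9) = 0.023235.
The prior-weighted likelihoods are 1/4 · 0.0010838 = 0.00027096, 1/4 · 0.0066386 = 0.0016596, 1/4 · 0.027096 = 0.006774, 1/4 · 0.023235 = 0.0058087; these sum to 0.014513.
So P(r = 4 | data) = (0.006774) / (0.014513) = 0.46674.

0.4667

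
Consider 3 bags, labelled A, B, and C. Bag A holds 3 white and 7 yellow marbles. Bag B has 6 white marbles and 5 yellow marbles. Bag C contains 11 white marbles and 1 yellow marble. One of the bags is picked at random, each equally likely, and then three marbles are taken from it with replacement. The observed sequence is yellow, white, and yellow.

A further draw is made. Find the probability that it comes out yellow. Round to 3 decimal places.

0.581

Compute the likelihood of the observed sequence for each case: P(data | bag A) = (7/10)(3/10)(7/10) = 0.147; P(data | bag B) = (5/11)(6/11)(5/11) = 0.1127; P(data | bag C) = (1/12)(11/12)(1/12) = 0.0063657.
Weighting by the prior gives 1/3 · 0.147 = 0.049, 1/3 · 0.1127 = 0.037566, 1/3 · 0.0063657 = 0.0021219; with total 0.088688.
Dividing through by the total gives posterior P(bag A | data) = 0.5525, P(bag B | data) = 0.42357, P(bag C | data) = 0.023926.
So P(yellow next | data) = Σ P(yellow next | H) P(H | data) = (7/10)(0.5525) + (5/11)(0.42357) + (1/12)(0.023926) = 0.58128.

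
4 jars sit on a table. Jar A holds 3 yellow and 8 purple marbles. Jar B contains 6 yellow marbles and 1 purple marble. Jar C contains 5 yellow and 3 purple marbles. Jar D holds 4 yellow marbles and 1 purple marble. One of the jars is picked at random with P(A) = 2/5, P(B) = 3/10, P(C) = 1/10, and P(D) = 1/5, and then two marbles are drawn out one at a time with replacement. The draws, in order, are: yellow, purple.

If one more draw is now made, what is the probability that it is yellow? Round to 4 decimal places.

Compute the likelihood of the observed sequence for each case: P(data | jar A) = (3/11)(8/11) = 0.19835; P(data | jar B) = (6/7)(1/7) = 0.12245; P(data | jar C) = (5/8)(3/8) = 0.23438; P(data | jar D) = (4/5)(1/5) = 0.16.
Multiplying each by its prior: 2/5 · 0.19835 = 0.079339, 3/10 · 0.12245 = 0.036735, 1/10 · 0.23438 = 0.023438, 1/5 · 0.16 = 0.032; these sum to 0.17151.
The posterior is then P(jar A | data) = 0.46259, P(jar B | data) = 0.21418, P(jar C | data) = 0.13665, P(jar D | data) = 0.18658.
Averaging over the posterior, P(yellow next | data) = (3/11)(0.46259) + (6/7)(0.21418) + (5/8)(0.13665) + (4/5)(0.18658) = 0.54442.

0.5444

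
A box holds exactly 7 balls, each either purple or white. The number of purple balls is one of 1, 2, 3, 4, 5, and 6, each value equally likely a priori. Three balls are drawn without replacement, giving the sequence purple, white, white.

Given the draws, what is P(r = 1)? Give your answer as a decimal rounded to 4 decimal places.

The likelihood of the observed sequence under each hypothesis: P(data | r = 1) = (1/7)(6/6)(5/5) = 1/7; P(data | r = 2) = (2/7)(5/6)(4/5) = 4/21; P(data | r = 3) = (3/7)(4/6)(3/5) = 6/35; P(data | r = 4) = (4/7)(3/6)(2/5) = 4/35; P(data | r = 5) = (5/7)(2/6)(1/5) = 1/21; P(data | r = 6) = (6/7)(1/6)(0/5) = 0.
Multiplying each by its prior: 1/6 · 1/7 = 1/42, 1/6 · 4/21 = 2/63, 1/6 · 6/35 = 1/35, 1/6 · 4/35 = 2/105, 1/6 · 1/21 = 1/126, 1/6 · 0 = 0; with total 1/9.
So P(r = 1 | data) = (1/42) / (1/9) = 3/14.

0.2143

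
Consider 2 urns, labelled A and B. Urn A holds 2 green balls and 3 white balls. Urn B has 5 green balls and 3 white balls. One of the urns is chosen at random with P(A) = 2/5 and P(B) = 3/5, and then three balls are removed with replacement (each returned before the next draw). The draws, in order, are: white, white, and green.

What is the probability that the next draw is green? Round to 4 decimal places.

0.5075

Compute the likelihood of the observed sequence for each case: P(data | urn A) = (3/5)(3/5)(2/5) = 0.144; P(data | urn B) = (3/8)(3/8)(5/8) = 0.087891.
The prior-weighted likelihoods are 2/5 · 0.144 = 0.0576, 3/5 · 0.087891 = 0.052734; these sum to 0.11033.
Normalising, the posterior is P(urn A | data) = 0.52205, P(urn B | data) = 0.47795.
Averaging over the posterior, P(green next | data) = (2/5)(0.52205) + (5/8)(0.47795) = 0.50754.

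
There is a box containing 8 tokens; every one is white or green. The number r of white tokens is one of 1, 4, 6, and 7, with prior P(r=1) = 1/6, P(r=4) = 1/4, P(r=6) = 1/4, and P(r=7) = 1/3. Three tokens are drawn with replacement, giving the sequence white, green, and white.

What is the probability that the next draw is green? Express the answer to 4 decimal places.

0.3022

The likelihood of the observed sequence under each hypothesis: P(data | r = 1) = (1/8)(7/8)(1/8) = 0.013672; P(data | r = 4) = (4/8)(4/8)(4/8) = 0.125; P(data | r = 6) = (6/8)(2/8)(6/8) = 0.14062; P(data | r = 7) = (7/8)(1/8)(7/8) = 0.095703.
The prior-weighted likelihoods are 1/6 · 0.013672 = 0.0022786, 1/4 · 0.125 = 0.03125, 1/4 · 0.14062 = 0.035156, 1/3 · 0.095703 = 0.031901; with total 0.10059.
The posterior is then P(r = 1 | data) = 0.022654, P(r = 4 | data) = 0.31068, P(r = 6 | data) = 0.34951, P(r = 7 | data) = 0.31715.
So P(green next | data) = Σ P(green next | H) P(H | data) = (7/8)(0.022654) + (1/2)(0.31068) + (1/4)(0.34951) + (1/8)(0.31715) = 0.30218.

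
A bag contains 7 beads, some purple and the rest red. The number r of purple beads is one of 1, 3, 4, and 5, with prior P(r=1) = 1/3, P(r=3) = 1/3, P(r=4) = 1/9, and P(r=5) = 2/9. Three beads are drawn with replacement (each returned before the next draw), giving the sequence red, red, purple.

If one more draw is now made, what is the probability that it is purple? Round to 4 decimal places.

For each hypothesis, P(data | H) works out to: P(data | r = 1) = (6/7)(6/7)(1/7) = 0.10496; P(data | r = 3) = (4/7)(4/7)(3/7) = 0.13994; P(data | r = 4) = (3/7)(3/7)(4/7) = 0.10496; P(data | r = 5) = (2/7)(2/7)(5/7) = 0.058309.
Weighting by the prior gives 1/3 · 0.10496 = 0.034985, 1/3 · 0.13994 = 0.046647, 1/9 · 0.10496 = 0.011662, 2/9 · 0.058309 = 0.012958; with total 0.10625.
The posterior is then P(r = 1 | data) = 0.32927, P(r = 3 | data) = 0.43902, P(r = 4 | data) = 0.10976, P(r = 5 | data) = 0.12195.
The predictive probability is P(purple next | data) = (1/7)(0.32927) + (3/7)(0.43902) + (4/7)(0.10976) + (5/7)(0.12195) = 0.38502.

0.3850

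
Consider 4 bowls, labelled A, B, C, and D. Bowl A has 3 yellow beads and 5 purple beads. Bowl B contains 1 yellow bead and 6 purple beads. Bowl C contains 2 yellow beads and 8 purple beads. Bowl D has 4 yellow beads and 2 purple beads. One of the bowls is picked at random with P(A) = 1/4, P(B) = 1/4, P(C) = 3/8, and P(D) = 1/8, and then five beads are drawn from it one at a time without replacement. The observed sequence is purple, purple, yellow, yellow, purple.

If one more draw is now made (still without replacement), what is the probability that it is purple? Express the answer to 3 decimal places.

0.795

Compute the likelihood of the observed sequence for each case: P(data | bowl A) = (5/8)(4/7)(3/6)(2/5)(3/4) = 0.053571; P(data | bowl B) = (6/7)(5/6)(1/5)(0/4) = 0; P(data | bowl C) = (8/10)(7/9)(2/8)(1/7)(6/6) = 0.022222; P(data | bowl D) = (2/6)(1/5)(4/4)(3/3)(0/2) = 0.
The prior-weighted likelihoods are 1/4 · 0.053571 = 0.013393, 1/4 · 0 = 0, 3/8 · 0.022222 = 0.0083333, 1/8 · 0 = 0; these sum to 0.021726.
The posterior is then P(bowl A | data) = 0.61644, P(bowl B | data) = 0, P(bowl C | data) = 0.38356, P(bowl D | data) = 0.
So P(purple next | data) = Σ P(purple next | H) P(H | data) = (2/3)(0.61644) + (1)(0.38356) = 0.79452.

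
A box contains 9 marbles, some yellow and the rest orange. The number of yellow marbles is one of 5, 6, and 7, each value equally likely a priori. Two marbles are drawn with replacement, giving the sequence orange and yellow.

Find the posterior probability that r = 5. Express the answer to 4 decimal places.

Under each hypothesis, the probability of the observed sequence is: P(data | r = 5) = (4/9)(5/9) = 20/81; P(data | r = 6) = (3/9)(6/9) = 2/9; P(data | r = 7) = (2/9)(7/9) = 14/81.
The prior-weighted likelihoods are 1/3 · 20/81 = 20/243, 1/3 · 2/9 = 2/27, 1/3 · 14/81 = 14/243; these sum to 52/243.
Hence P(r = 5 | data) = (20/243) / (52/243) = 5/13.

0.3846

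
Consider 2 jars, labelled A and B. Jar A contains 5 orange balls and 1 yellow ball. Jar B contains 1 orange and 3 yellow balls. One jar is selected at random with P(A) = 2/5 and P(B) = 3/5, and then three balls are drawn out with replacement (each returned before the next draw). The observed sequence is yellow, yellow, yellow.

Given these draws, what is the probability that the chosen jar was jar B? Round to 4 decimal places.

The likelihood of the observed sequence under each hypothesis: P(data | jar A) = (1/6)(1/6)(1/6) = 0.0046296; P(data | jar B) = (3/4)(3/4)(3/4) = 0.42188.
The prior-weighted likelihoods are 2/5 · 0.0046296 = 0.0018519, 3/5 · 0.42188 = 0.25312; these sum to 0.25498.
Therefore the posterior P(jar B | data) = (0.25312) / (0.25498) = 0.99274.

0.9927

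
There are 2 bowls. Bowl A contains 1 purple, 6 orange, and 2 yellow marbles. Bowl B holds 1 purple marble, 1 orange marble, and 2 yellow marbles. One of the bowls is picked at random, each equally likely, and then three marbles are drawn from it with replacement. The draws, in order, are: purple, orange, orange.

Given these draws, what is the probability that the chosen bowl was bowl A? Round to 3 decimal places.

The likelihood of the observed sequence under each hypothesis: P(data | bowl A) = (1/9)(6/9)(6/9) = 0.049383; P(data | bowl B) = (1/4)(1/4)(1/4) = 0.015625.
The prior-weighted likelihoods are 1/2 · 0.049383 = 0.024691, 1/2 · 0.015625 = 0.0078125; these sum to 0.032504.
Hence P(bowl A | data) = (0.024691) / (0.032504) = 0.75964.

0.760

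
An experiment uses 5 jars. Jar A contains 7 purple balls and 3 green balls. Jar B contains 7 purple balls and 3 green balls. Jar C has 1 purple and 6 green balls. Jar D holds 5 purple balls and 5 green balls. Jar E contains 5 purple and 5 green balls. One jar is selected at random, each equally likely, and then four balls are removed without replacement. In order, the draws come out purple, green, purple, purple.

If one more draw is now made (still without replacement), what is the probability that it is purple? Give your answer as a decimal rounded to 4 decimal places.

Under each hypothesis, the probability of the observed sequence is: P(data | jar A) = (7/10)(3/9)(6/8)(5/7) = 1/8; P(data | jar B) = (7/10)(3/9)(6/8)(5/7) = 1/8; P(data | jar C) = (1/7)(6/6)(0/5) = 0; P(data | jar D) = (5/10)(5/9)(4/8)(3/7) = 5/84; P(data | jar E) = (5/10)(5/9)(4/8)(3/7) = 5/84.
The prior-weighted likelihoods are 1/5 · 1/8 = 1/40, 1/5 · 1/8 = 1/40, 1/5 · 0 = 0, 1/5 · 5/84 = 1/84, 1/5 · 5/84 = 1/84; with total 31/420.
The posterior is then P(jar A | data) = 21/62, P(jar B | data) = 21/62, P(jar C | data) = 0, P(jar D | data) = 5/31, P(jar E | data) = 5/31.
Averaging over the posterior, P(purple next | data) = (2/3)(21/62) + (2/3)(21/62) + (1/3)(5/31) + (1/3)(5/31) = 52/93.

0.5591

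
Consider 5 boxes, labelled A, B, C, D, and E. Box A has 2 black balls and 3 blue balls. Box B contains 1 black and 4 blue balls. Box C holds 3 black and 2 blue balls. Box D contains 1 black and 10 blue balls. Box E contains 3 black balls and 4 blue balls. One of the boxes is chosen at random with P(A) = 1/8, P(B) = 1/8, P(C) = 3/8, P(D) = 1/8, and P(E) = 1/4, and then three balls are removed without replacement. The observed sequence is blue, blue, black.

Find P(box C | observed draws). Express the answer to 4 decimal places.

0.2646

Under each hypothesis, the probability of the observed sequence is: P(data | box A) = (3/5)(2/4)(2/3) = 0.2; P(data | box B) = (4/5)(3/4)(1/3) = 0.2; P(data | box C) = (2/5)(1/4)(3/3) = 0.1; P(data | box D) = (10/11)(9/10)(1/9) = 0.090909; P(data | box E) = (4/7)(3/6)(3/5) = 0.17143.
Weighting by the prior gives 1/8 · 0.2 = 0.025, 1/8 · 0.2 = 0.025, 3/8 · 0.1 = 0.0375, 1/8 · 0.090909 = 0.011364, 1/4 · 0.17143 = 0.042857; with total 0.14172.
By Bayes' rule, P(box C | data) = (0.0375) / (0.14172) = 0.2646.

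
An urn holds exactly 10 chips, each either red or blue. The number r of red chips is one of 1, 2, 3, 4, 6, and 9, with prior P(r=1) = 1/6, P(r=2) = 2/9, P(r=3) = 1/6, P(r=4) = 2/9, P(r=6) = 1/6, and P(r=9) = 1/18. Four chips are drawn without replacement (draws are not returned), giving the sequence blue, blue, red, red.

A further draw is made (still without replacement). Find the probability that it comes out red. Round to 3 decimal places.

0.356

Compute the likelihood of the observed sequence for each case: P(data | r = 1) = (9/10)(8/9)(1/8)(0/7) = 0; P(data | r = 2) = (8/10)(7/9)(2/8)(1/7) = 0.022222; P(data | r = 3) = (7/10)(6/9)(3/8)(2/7) = 0.05; P(data | r = 4) = (6/10)(5/9)(4/8)(3/7) = 0.071429; P(data | r = 6) = (4/10)(3/9)(6/8)(5/7) = 0.071429; P(data | r = 9) = (1/10)(0/9) = 0.
Weighting by the prior gives 1/6 · 0 = 0, 2/9 · 0.022222 = 0.0049383, 1/6 · 0.05 = 0.0083333, 2/9 · 0.071429 = 0.015873, 1/6 · 0.071429 = 0.011905, 1/18 · 0 = 0; with total 0.041049.
Normalising, the posterior is P(r = 1 | data) = 0, P(r = 2 | data) = 0.1203, P(r = 3 | data) = 0.20301, P(r = 4 | data) = 0.38668, P(r = 6 | data) = 0.29001, P(r = 9 | data) = 0.
So P(red next | data) = Σ P(red next | H) P(H | data) = (0)(0.1203) + (1/6)(0.20301) + (1/3)(0.38668) + (2/3)(0.29001) = 0.35607.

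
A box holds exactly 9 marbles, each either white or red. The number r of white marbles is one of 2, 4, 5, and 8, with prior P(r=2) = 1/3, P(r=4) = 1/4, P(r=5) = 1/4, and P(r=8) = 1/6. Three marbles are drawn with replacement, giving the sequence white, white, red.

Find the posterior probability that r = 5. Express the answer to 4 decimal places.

Compute the likelihood of the observed sequence for each case: P(data | r = 2) = (2/9)(2/9)(7/9) = 0.038409; P(data | r = 4) = (4/9)(4/9)(5/9) = 0.10974; P(data | r = 5) = (5/9)(5/9)(4/9) = 0.13717; P(data | r = 8) = (8/9)(8/9)(1/9) = 0.087791.
The prior-weighted likelihoods are 1/3 · 0.038409 = 0.012803, 1/4 · 0.10974 = 0.027435, 1/4 · 0.13717 = 0.034294, 1/6 · 0.087791 = 0.014632; with total 0.089163.
By Bayes' rule, P(r = 5 | data) = (0.034294) / (0.089163) = 0.38462.

0.3846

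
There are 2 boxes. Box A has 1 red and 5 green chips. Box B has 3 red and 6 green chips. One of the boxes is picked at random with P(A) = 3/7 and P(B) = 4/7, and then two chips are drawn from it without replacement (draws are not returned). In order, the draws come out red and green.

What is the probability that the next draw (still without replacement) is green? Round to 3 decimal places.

0.810

The likelihood of the observed sequence under each hypothesis: P(data | box A) = (1/6)(5/5) = 1/6; P(data | box B) = (3/9)(6/8) = 1/4.
The prior-weighted likelihoods are 3/7 · 1/6 = 1/14, 4/7 · 1/4 = 1/7; these sum to 3/14.
Normalising, the posterior is P(box A | data) = 1/3, P(box B | data) = 2/3.
Averaging over the posterior, P(green next | data) = (1)(1/3) + (5/7)(2/3) = 17/21.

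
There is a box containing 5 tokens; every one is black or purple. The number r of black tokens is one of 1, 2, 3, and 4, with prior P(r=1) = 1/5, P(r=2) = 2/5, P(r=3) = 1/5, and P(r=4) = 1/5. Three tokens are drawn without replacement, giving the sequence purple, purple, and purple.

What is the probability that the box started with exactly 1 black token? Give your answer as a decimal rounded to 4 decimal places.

The likelihood of the observed sequence under each hypothesis: P(data | r = 1) = (4/5)(3/4)(2/3) = 2/5; P(data | r = 2) = (3/5)(2/4)(1/3) = 1/10; P(data | r = 3) = (2/5)(1/4)(0/3) = 0; P(data | r = 4) = (1/5)(0/4) = 0.
The prior-weighted likelihoods are 1/5 · 2/5 = 2/25, 2/5 · 1/10 = 1/25, 1/5 · 0 = 0, 1/5 · 0 = 0; these sum to 3/25.
So P(r = 1 | data) = (2/25) / (3/25) = 2/3.

0.6667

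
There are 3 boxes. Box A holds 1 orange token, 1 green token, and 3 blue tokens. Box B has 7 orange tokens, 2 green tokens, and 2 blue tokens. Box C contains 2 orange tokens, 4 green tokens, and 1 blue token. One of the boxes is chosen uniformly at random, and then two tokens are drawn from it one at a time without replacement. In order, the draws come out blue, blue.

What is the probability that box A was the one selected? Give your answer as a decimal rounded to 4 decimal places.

The likelihood of the observed sequence under each hypothesis: P(data | box A) = (3/5)(2/4) = 3/10; P(data | box B) = (2/11)(1/10) = 1/55; P(data | box C) = (1/7)(0/6) = 0.
The prior-weighted likelihoods are 1/3 · 3/10 = 1/10, 1/3 · 1/55 = 1/165, 1/3 · 0 = 0; with total 7/66.
By Bayes' rule, P(box A | data) = (1/10) / (7/66) = 33/35.

0.9429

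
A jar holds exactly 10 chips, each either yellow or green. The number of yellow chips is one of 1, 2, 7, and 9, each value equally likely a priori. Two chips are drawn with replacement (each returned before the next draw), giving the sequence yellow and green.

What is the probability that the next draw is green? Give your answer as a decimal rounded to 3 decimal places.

For each hypothesis, P(data | H) works out to: P(data | r = 1) = (1/10)(9/10) = 9/100; P(data | r = 2) = (2/10)(8/10) = 4/25; P(data | r = 7) = (7/10)(3/10) = 21/100; P(data | r = 9) = (9/10)(1/10) = 9/100.
Multiplying each by its prior: 1/4 · 9/100 = 9/400, 1/4 · 4/25 = 1/25, 1/4 · 21/100 = 21/400, 1/4 · 9/100 = 9/400; these sum to 11/80.
The posterior is then P(r = 1 | data) = 9/55, P(r = 2 | data) = 16/55, P(r = 7 | data) = 21/55, P(r = 9 | data) = 9/55.
So P(green next | data) = Σ P(green next | H) P(H | data) = (9/10)(9/55) + (4/5)(16/55) + (3/10)(21/55) + (1/10)(9/55) = 281/550.

0.511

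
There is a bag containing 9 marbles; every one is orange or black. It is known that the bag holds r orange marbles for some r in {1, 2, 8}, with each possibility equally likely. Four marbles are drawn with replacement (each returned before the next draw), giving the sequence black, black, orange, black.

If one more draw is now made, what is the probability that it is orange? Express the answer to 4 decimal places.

For each hypothesis, P(data | H) works out to: P(data | r = 1) = (8/9)(8/9)(1/9)(8/9) = 0.078037; P(data | r = 2) = (7/9)(7/9)(2/9)(7/9) = 0.10456; P(data | r = 8) = (1/9)(1/9)(8/9)(1/9) = 0.0012193.
Weighting by the prior gives 1/3 · 0.078037 = 0.026012, 1/3 · 0.10456 = 0.034852, 1/3 · 0.0012193 = 0.00040644; summing to 0.061271.
Normalising, the posterior is P(r = 1 | data) = 0.42454, P(r = 2 | data) = 0.56882, P(r = 8 | data) = 0.0066335.
The predictive probability is P(orange next | data) = (1/9)(0.42454) + (2/9)(0.56882) + (8/9)(0.0066335) = 0.17947.

0.1795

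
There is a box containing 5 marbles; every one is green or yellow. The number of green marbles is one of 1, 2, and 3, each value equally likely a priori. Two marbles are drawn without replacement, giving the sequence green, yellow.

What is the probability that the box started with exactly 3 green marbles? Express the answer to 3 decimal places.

0.375

For each hypothesis, P(data | H) works out to: P(data | r = 1) = (1/5)(4/4) = 1/5; P(data | r = 2) = (2/5)(3/4) = 3/10; P(data | r = 3) = (3/5)(2/4) = 3/10.
Weighting by the prior gives 1/3 · 1/5 = 1/15, 1/3 · 3/10 = 1/10, 1/3 · 3/10 = 1/10; with total 4/15.
Therefore the posterior P(r = 3 | data) = (1/10) / (4/15) = 3/8.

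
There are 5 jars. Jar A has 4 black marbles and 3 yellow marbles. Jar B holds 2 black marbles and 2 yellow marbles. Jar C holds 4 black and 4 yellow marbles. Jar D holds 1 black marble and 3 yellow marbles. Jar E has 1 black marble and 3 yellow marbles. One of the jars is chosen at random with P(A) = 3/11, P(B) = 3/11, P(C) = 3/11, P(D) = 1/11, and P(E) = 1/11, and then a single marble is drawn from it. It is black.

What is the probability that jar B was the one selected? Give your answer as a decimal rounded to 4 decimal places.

The likelihood of this draw under each hypothesis: P(data | jar A) = (4/7) = 4/7; P(data | jar B) = (2/4) = 1/2; P(data | jar C) = (4/8) = 1/2; P(data | jar D) = (1/4) = 1/4; P(data | jar E) = (1/4) = 1/4.
Multiplying each by its prior: 3/11 · 4/7 = 12/77, 3/11 · 1/2 = 3/22, 3/11 · 1/2 = 3/22, 1/11 · 1/4 = 1/44, 1/11 · 1/4 = 1/44; these sum to 73/154.
So P(jar B | data) = (3/22) / (73/154) = 21/73.

0.2877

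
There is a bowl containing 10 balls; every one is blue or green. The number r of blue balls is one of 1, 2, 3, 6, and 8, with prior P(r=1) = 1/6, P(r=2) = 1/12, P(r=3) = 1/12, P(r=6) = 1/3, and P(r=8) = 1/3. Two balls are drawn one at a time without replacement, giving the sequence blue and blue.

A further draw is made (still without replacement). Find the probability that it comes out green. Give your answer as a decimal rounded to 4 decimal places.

Under each hypothesis, the probability of the observed sequence is: P(data | r = 1) = (1/10)(0/9) = 0; P(data | r = 2) = (2/10)(1/9) = 1/45; P(data | r = 3) = (3/10)(2/9) = 1/15; P(data | r = 6) = (6/10)(5/9) = 1/3; P(data | r = 8) = (8/10)(7/9) = 28/45.
Weighting by the prior gives 1/6 · 0 = 0, 1/12 · 1/45 = 1/540, 1/12 · 1/15 = 1/180, 1/3 · 1/3 = 1/9, 1/3 · 28/45 = 28/135; with total 44/135.
Dividing through by the total gives posterior P(r = 1 | data) = 0, P(r = 2 | data) = 0.0056818, P(r = 3 | data) = 0.017045, P(r = 6 | data) = 0.34091, P(r = 8 | data) = 0.63636.
So P(green next | data) = Σ P(green next | H) P(H | data) = (1)(0.0056818) + (7/8)(0.017045) + (1/2)(0.34091) + (1/4)(0.63636) = 0.35014.

0.3501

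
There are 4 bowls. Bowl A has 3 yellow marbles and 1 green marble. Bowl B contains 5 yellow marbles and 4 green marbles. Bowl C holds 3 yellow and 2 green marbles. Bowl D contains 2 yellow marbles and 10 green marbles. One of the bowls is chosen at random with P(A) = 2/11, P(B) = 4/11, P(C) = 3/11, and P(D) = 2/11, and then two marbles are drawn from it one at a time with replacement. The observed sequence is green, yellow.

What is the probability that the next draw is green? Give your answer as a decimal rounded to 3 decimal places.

The likelihood of the observed sequence under each hypothesis: P(data | bowl A) = (1/4)(3/4) = 0.1875; P(data | bowl B) = (4/9)(5/9) = 0.24691; P(data | bowl C) = (2/5)(3/5) = 0.24; P(data | bowl D) = (10/12)(2/12) = 0.13889.
The prior-weighted likelihoods are 2/11 · 0.1875 = 0.034091, 4/11 · 0.24691 = 0.089787, 3/11 · 0.24 = 0.065455, 2/11 · 0.13889 = 0.025253; with total 0.21458.
Normalising, the posterior is P(bowl A | data) = 0.15887, P(bowl B | data) = 0.41842, P(bowl C | data) = 0.30503, P(bowl D | data) = 0.11768.
So P(green next | data) = Σ P(green next | H) P(H | data) = (1/4)(0.15887) + (4/9)(0.41842) + (2/5)(0.30503) + (5/6)(0.11768) = 0.44576.

0.446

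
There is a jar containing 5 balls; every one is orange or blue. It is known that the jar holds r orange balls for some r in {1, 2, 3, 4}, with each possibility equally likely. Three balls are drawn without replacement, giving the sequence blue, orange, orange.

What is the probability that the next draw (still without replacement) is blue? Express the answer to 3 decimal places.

0.400

The likelihood of the observed sequence under each hypothesis: P(data | r = 1) = (4/5)(1/4)(0/3) = 0; P(data | r = 2) = (3/5)(2/4)(1/3) = 1/10; P(data | r = 3) = (2/5)(3/4)(2/3) = 1/5; P(data | r = 4) = (1/5)(4/4)(3/3) = 1/5.
Weighting by the prior gives 1/4 · 0 = 0, 1/4 · 1/10 = 1/40, 1/4 · 1/5 = 1/20, 1/4 · 1/5 = 1/20; summing to 1/8.
Normalising, the posterior is P(r = 1 | data) = 0, P(r = 2 | data) = 1/5, P(r = 3 | data) = 2/5, P(r = 4 | data) = 2/5.
Averaging over the posterior, P(blue next | data) = (1)(1/5) + (1/2)(2/5) + (0)(2/5) = 2/5.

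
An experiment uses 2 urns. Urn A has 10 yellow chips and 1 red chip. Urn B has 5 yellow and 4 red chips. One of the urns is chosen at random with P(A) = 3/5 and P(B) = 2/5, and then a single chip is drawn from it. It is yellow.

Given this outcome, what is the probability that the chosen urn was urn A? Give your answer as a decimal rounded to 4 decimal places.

0.7105

For each hypothesis, P(data | H) works out to: P(data | urn A) = (10/11) = 10/11; P(data | urn B) = (5/9) = 5/9.
Multiplying each by its prior: 3/5 · 10/11 = 6/11, 2/5 · 5/9 = 2/9; these sum to 76/99.
So P(urn A | data) = (6/11) / (76/99) = 27/38.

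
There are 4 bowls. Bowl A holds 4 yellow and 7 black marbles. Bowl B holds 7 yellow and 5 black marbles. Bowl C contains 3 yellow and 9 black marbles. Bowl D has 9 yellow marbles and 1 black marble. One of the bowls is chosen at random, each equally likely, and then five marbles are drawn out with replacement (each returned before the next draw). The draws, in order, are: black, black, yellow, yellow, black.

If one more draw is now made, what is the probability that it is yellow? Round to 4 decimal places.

0.3968

For each hypothesis, P(data | H) works out to: P(data | bowl A) = (7/11)(7/11)(4/11)(4/11)(7/11) = 0.034076; P(data | bowl B) = (5/12)(5/12)(7/12)(7/12)(5/12) = 0.024615; P(data | bowl C) = (9/12)(9/12)(3/12)(3/12)(9/12) = 0.026367; P(data | bowl D) = (1/10)(1/10)(9/10)(9/10)(1/10) = 0.00081.
Weighting by the prior gives 1/4 · 0.034076 = 0.008519, 1/4 · 0.024615 = 0.0061538, 1/4 · 0.026367 = 0.0065918, 1/4 · 0.00081 = 0.0002025; with total 0.021467.
Dividing through by the total gives posterior P(bowl A | data) = 0.39684, P(bowl B | data) = 0.28666, P(bowl C | data) = 0.30707, P(bowl D | data) = 0.009433.
Averaging over the posterior, P(yellow next | data) = (4/11)(0.39684) + (7/12)(0.28666) + (1/4)(0.30707) + (9/10)(0.009433) = 0.39678.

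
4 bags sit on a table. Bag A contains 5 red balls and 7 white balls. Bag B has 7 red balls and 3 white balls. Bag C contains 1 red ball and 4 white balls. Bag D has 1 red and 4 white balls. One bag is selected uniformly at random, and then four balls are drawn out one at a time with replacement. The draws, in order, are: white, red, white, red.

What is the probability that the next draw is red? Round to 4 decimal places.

For each hypothesis, P(data | H) works out to: P(data | bag A) = (7/12)(5/12)(7/12)(5/12) = 0.059076; P(data | bag B) = (3/10)(7/10)(3/10)(7/10) = 0.0441; P(data | bag C) = (4/5)(1/5)(4/5)(1/5) = 0.0256; P(data | bag D) = (4/5)(1/5)(4/5)(1/5) = 0.0256.
Multiplying each by its prior: 1/4 · 0.059076 = 0.014769, 1/4 · 0.0441 = 0.011025, 1/4 · 0.0256 = 0.0064, 1/4 · 0.0256 = 0.0064; with total 0.038594.
Normalising, the posterior is P(bag A | data) = 0.38268, P(bag B | data) = 0.28567, P(bag C | data) = 0.16583, P(bag D | data) = 0.16583.
So P(red next | data) = Σ P(red next | H) P(H | data) = (5/12)(0.38268) + (7/10)(0.28567) + (1/5)(0.16583) + (1/5)(0.16583) = 0.42575.

0.4257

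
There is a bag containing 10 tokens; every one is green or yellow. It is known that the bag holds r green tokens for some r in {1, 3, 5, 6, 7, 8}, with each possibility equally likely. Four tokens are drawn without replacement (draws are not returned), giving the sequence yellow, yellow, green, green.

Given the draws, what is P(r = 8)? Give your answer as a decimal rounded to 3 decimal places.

0.081

For each hypothesis, P(data | H) works out to: P(data | r = 1) = (9/10)(8/9)(1/8)(0/7) = 0; P(data | r = 3) = (7/10)(6/9)(3/8)(2/7) = 1/20; P(data | r = 5) = (5/10)(4/9)(5/8)(4/7) = 5/63; P(data | r = 6) = (4/10)(3/9)(6/8)(5/7) = 1/14; P(data | r = 7) = (3/10)(2/9)(7/8)(6/7) = 1/20; P(data | r = 8) = (2/10)(1/9)(8/8)(7/7) = 1/45.
Multiplying each by its prior: 1/6 · 0 = 0, 1/6 · 1/20 = 1/120, 1/6 · 5/63 = 5/378, 1/6 · 1/14 = 1/84, 1/6 · 1/20 = 1/120, 1/6 · 1/45 = 1/270; these sum to 43/945.
So P(r = 8 | data) = (1/270) / (43/945) = 7/86.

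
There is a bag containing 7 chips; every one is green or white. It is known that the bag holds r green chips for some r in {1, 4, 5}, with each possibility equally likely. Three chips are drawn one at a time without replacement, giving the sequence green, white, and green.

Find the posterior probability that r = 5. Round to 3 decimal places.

Under each hypothesis, the probability of the observed sequence is: P(data | r = 1) = (1/7)(6/6)(0/5) = 0; P(data | r = 4) = (4/7)(3/6)(3/5) = 6/35; P(data | r = 5) = (5/7)(2/6)(4/5) = 4/21.
Multiplying each by its prior: 1/3 · 0 = 0, 1/3 · 6/35 = 2/35, 1/3 · 4/21 = 4/63; summing to 38/315.
Hence P(r = 5 | data) = (4/63) / (38/315) = 10/19.

0.526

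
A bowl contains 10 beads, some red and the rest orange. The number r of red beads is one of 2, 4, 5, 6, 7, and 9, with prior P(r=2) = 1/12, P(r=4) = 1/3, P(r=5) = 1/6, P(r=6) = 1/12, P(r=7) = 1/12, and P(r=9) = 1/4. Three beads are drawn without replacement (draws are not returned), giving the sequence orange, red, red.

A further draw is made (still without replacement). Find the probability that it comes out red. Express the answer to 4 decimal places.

0.5617

The likelihood of the observed sequence under each hypothesis: P(data | r = 2) = (8/10)(2/9)(1/8) = 0.022222; P(data | r = 4) = (6/10)(4/9)(3/8) = 0.1; P(data | r = 5) = (5/10)(5/9)(4/8) = 0.13889; P(data | r = 6) = (4/10)(6/9)(5/8) = 0.16667; P(data | r = 7) = (3/10)(7/9)(6/8) = 0.175; P(data | r = 9) = (1/10)(9/9)(8/8) = 0.1.
Multiplying each by its prior: 1/12 · 0.022222 = 0.0018519, 1/3 · 0.1 = 0.033333, 1/6 · 0.13889 = 0.023148, 1/12 · 0.16667 = 0.013889, 1/12 · 0.175 = 0.014583, 1/4 · 0.1 = 0.025; with total 0.11181.
The posterior is then P(r = 2 | data) = 0.016563, P(r = 4 | data) = 0.29814, P(r = 5 | data) = 0.20704, P(r = 6 | data) = 0.12422, P(r = 7 | data) = 0.13043, P(r = 9 | data) = 0.2236.
Averaging over the posterior, P(red next | data) = (0)(0.016563) + (2/7)(0.29814) + (3/7)(0.20704) + (4/7)(0.12422) + (5/7)(0.13043) + (1)(0.2236) = 0.56167.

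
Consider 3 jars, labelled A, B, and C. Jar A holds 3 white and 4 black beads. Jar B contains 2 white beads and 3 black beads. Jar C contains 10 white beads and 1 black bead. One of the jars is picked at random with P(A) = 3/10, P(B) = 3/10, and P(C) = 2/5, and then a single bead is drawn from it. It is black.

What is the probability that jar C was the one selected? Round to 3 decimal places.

0.094

Compute the likelihood of this draw for each case: P(data | jar A) = (4/7) = 0.57143; P(data | jar B) = (3/5) = 0.6; P(data | jar C) = (1/11) = 0.090909.
Multiplying each by its prior: 3/10 · 0.57143 = 0.17143, 3/10 · 0.6 = 0.18, 2/5 · 0.090909 = 0.036364; these sum to 0.38779.
Therefore the posterior P(jar C | data) = (0.036364) / (0.38779) = 0.093771.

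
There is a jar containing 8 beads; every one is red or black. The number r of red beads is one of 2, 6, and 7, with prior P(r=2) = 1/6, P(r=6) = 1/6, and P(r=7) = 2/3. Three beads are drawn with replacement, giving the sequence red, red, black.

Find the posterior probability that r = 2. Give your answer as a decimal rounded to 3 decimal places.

For each hypothesis, P(data | H) works out to: P(data | r = 2) = (2/8)(2/8)(6/8) = 3/64; P(data | r = 6) = (6/8)(6/8)(2/8) = 9/64; P(data | r = 7) = (7/8)(7/8)(1/8) = 49/512.
Weighting by the prior gives 1/6 · 3/64 = 1/128, 1/6 · 9/64 = 3/128, 2/3 · 49/512 = 49/768; summing to 73/768.
By Bayes' rule, P(r = 2 | data) = (1/128) / (73/768) = 6/73.

0.082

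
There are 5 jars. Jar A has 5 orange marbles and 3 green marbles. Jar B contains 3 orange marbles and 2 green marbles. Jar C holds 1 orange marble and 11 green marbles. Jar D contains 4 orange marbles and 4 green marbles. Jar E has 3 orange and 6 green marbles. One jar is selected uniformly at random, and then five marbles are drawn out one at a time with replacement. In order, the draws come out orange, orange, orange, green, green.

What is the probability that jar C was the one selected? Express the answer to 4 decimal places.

0.0042

Under each hypothesis, the probability of the observed sequence is: P(data | jar A) = (5/8)(5/8)(5/8)(3/8)(3/8) = 0.034332; P(data | jar B) = (3/5)(3/5)(3/5)(2/5)(2/5) = 0.03456; P(data | jar C) = (1/12)(1/12)(1/12)(11/12)(11/12) = 0.00048627; P(data | jar D) = (4/8)(4/8)(4/8)(4/8)(4/8) = 0.03125; P(data | jar E) = (3/9)(3/9)(3/9)(6/9)(6/9) = 0.016461.
Weighting by the prior gives 1/5 · 0.034332 = 0.0068665, 1/5 · 0.03456 = 0.006912, 1/5 · 0.00048627 = 9.7254e-05, 1/5 · 0.03125 = 0.00625, 1/5 · 0.016461 = 0.0032922; these sum to 0.023418.
By Bayes' rule, P(jar C | data) = (9.7254e-05) / (0.023418) = 0.004153.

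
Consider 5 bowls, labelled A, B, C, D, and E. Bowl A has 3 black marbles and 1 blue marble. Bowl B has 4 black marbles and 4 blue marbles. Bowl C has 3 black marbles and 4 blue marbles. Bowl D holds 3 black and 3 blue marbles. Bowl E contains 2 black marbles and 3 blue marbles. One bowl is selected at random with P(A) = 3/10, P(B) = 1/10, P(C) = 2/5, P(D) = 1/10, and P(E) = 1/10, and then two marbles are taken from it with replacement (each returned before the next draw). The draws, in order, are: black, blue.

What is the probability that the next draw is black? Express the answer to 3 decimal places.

0.520

Under each hypothesis, the probability of the observed sequence is: P(data | bowl A) = (3/4)(1/4) = 0.1875; P(data | bowl B) = (4/8)(4/8) = 0.25; P(data | bowl C) = (3/7)(4/7) = 0.2449; P(data | bowl D) = (3/6)(3/6) = 0.25; P(data | bowl E) = (2/5)(3/5) = 0.24.
Multiplying each by its prior: 3/10 · 0.1875 = 0.05625, 1/10 · 0.25 = 0.025, 2/5 · 0.2449 = 0.097959, 1/10 · 0.25 = 0.025, 1/10 · 0.24 = 0.024; these sum to 0.22821.
The posterior is then P(bowl A | data) = 0.24648, P(bowl B | data) = 0.10955, P(bowl C | data) = 0.42925, P(bowl D | data) = 0.10955, P(bowl E | data) = 0.10517.
Averaging over the posterior, P(black next | data) = (3/4)(0.24648) + (1/2)(0.10955) + (3/7)(0.42925) + (1/2)(0.10955) + (2/5)(0.10517) = 0.52044.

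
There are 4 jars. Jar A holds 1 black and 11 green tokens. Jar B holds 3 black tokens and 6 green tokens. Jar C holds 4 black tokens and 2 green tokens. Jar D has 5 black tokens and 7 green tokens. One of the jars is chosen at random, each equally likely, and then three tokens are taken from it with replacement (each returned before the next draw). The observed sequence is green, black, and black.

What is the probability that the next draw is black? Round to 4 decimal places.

0.5038

The likelihood of the observed sequence under each hypothesis: P(data | jar A) = (11/12)(1/12)(1/12) = 0.0063657; P(data | jar B) = (6/9)(3/9)(3/9) = 0.074074; P(data | jar C) = (2/6)(4/6)(4/6) = 0.14815; P(data | jar D) = (7/12)(5/12)(5/12) = 0.10127.
Multiplying each by its prior: 1/4 · 0.0063657 = 0.0015914, 1/4 · 0.074074 = 0.018519, 1/4 · 0.14815 = 0.037037, 1/4 · 0.10127 = 0.025318; summing to 0.082465.
Normalising, the posterior is P(jar A | data) = 0.019298, P(jar B | data) = 0.22456, P(jar C | data) = 0.44912, P(jar D | data) = 0.30702.
So P(black next | data) = Σ P(black next | H) P(H | data) = (1/12)(0.019298) + (1/3)(0.22456) + (2/3)(0.44912) + (5/12)(0.30702) = 0.5038.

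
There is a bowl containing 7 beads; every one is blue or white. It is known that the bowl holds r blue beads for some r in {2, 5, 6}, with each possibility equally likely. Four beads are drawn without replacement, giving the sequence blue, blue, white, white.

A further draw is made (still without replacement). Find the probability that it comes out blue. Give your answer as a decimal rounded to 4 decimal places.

Under each hypothesis, the probability of the observed sequence is: P(data | r = 2) = (2/7)(1/6)(5/5)(4/4) = 1/21; P(data | r = 5) = (5/7)(4/6)(2/5)(1/4) = 1/21; P(data | r = 6) = (6/7)(5/6)(1/5)(0/4) = 0.
Weighting by the prior gives 1/3 · 1/21 = 1/63, 1/3 · 1/21 = 1/63, 1/3 · 0 = 0; summing to 2/63.
Dividing through by the total gives posterior P(r = 2 | data) = 1/2, P(r = 5 | data) = 1/2, P(r = 6 | data) = 0.
So P(blue next | data) = Σ P(blue next | H) P(H | data) = (0)(1/2) + (1)(1/2) = 1/2.

0.5000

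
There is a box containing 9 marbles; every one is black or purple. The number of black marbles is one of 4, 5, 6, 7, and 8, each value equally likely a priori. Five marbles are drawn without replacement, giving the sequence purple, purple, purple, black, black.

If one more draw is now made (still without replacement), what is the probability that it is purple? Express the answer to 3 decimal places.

0.348

For each hypothesis, P(data | H) works out to: P(data | r = 4) = (5/9)(4/8)(3/7)(4/6)(3/5) = 0.047619; P(data | r = 5) = (4/9)(3/8)(2/7)(5/6)(4/5) = 0.031746; P(data | r = 6) = (3/9)(2/8)(1/7)(6/6)(5/5) = 0.011905; P(data | r = 7) = (2/9)(1/8)(0/7) = 0; P(data | r = 8) = (1/9)(0/8) = 0.
Weighting by the prior gives 1/5 · 0.047619 = 0.0095238, 1/5 · 0.031746 = 0.0063492, 1/5 · 0.011905 = 0.002381, 1/5 · 0 = 0, 1/5 · 0 = 0; summing to 0.018254.
The posterior is then P(r = 4 | data) = 0.52174, P(r = 5 | data) = 0.34783, P(r = 6 | data) = 0.13043, P(r = 7 | data) = 0, P(r = 8 | data) = 0.
The predictive probability is P(purple next | data) = (1/2)(0.52174) + (1/4)(0.34783) + (0)(0.13043) = 0.34783.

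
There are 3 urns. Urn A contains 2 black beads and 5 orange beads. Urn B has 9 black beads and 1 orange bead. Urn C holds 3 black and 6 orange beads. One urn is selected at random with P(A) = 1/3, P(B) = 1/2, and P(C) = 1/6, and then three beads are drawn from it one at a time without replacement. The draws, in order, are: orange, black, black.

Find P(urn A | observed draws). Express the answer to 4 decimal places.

0.2041

Under each hypothesis, the probability of the observed sequence is: P(data | urn A) = (5/7)(2/6)(1/5) = 1/21; P(data | urn B) = (1/10)(9/9)(8/8) = 1/10; P(data | urn C) = (6/9)(3/8)(2/7) = 1/14.
Weighting by the prior gives 1/3 · 1/21 = 1/63, 1/2 · 1/10 = 1/20, 1/6 · 1/14 = 1/84; with total 7/90.
By Bayes' rule, P(urn A | data) = (1/63) / (7/90) = 10/49.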